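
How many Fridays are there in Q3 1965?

13

Jul 1, 1965 is a Thursday.
That's 92 days from start to end, counting both.
92 = 7 × 13 + 1, so there are 13 full weeks plus 1 extra day.
Each full week contributes one Friday: 13 so far.
The 1 extra day is Thursday — none qualify.
Total: 13 + 0 = 13.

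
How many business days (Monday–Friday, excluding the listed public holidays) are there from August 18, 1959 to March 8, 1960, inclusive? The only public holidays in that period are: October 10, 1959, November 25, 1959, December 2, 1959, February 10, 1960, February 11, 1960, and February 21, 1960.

142 business days

August 18, 1959 is a Tuesday.
From August 18, 1959 to March 8, 1960 is 204 days inclusive.
204 = 7 × 29 + 1, so there are 29 full weeks plus 1 extra day.
Each full week contributes 5 weekdays (Mon–Fri): 29 × 5 = 145.
The 1 extra day is Tue — 1 of them qualifies.
Total: 145 + 1 = 146.
Holidays: October 10, 1959 (Sat); November 25, 1959 (Wed); December 2, 1959 (Wed); February 10, 1960 (Wed); February 11, 1960 (Thu); February 21, 1960 (Sun).
4 of the 6 holidays fall on weekdays; the rest are weekends and were already excluded.
Business days: 146 − 4 = 142.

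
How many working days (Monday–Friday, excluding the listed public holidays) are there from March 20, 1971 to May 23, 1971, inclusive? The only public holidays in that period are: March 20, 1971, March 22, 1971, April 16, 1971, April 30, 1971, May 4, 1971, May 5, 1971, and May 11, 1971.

39 working days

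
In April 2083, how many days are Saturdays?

2083-04-01 is a Thursday.
The range spans 30 days (inclusive of both endpoints).
30 = 7 × 4 + 2, so there are 4 full weeks plus 2 extra days.
Each full week contributes one Saturday: 4 so far.
The 2 extra days are Thu, Fri — none qualify.
Total: 4 + 0 = 4.

4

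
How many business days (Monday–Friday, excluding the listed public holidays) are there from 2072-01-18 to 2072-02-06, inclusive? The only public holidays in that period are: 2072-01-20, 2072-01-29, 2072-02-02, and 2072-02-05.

11 business days

2072-01-18 is a Monday.
The range spans 20 days (inclusive of both endpoints).
20 = 7 × 2 + 6, so there are 2 full weeks plus 6 extra days.
Each full week contributes 5 weekdays (Mon–Fri): 2 × 5 = 10.
The 6 extra days are Monday, Tuesday, Wednesday, Thursday, Friday, Saturday — 5 of them qualify.
Total: 10 + 5 = 15.
Holidays: 2072-01-20 (Wed); 2072-01-29 (Fri); 2072-02-02 (Tue); 2072-02-05 (Fri).
All 4 holidays fall on weekdays, so subtract 4.
Business days: 15 − 4 = 11.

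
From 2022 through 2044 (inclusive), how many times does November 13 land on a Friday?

Day of week of November 13 in each year:
2022: Sun, 2023: Mon, 2024: Wed, 2025: Thu, 2026: Fri ✓, 2027: Sat, 2028: Mon, 2029: Tue, 2030: Wed, 2031: Thu, 2032: Sat, 2033: Sun, 2034: Mon, 2035: Tue, 2036: Thu, 2037: Fri ✓, 2038: Sat, 2039: Sun, 2040: Tue, 2041: Wed, 2042: Thu, 2043: Fri ✓, 2044: Sun
Fridays: 2026, 2037, 2043.

3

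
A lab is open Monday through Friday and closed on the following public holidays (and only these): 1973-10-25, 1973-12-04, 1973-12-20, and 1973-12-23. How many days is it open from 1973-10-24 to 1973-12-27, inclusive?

1973-10-24 is a Wednesday.
From 1973-10-24 to 1973-12-27 is 65 days inclusive.
65 = 7 × 9 + 2, so there are 9 full weeks plus 2 extra days.
Each full week contributes 5 weekdays (Mon–Fri): 9 × 5 = 45.
The 2 extra days are Wednesday, Thursday — 2 of them qualify.
Total: 45 + 2 = 47.
Holidays: 1973-10-25 (Thu); 1973-12-04 (Tue); 1973-12-20 (Thu); 1973-12-23 (Sun).
3 of the 4 holidays fall on weekdays; the rest are weekends and were already excluded.
Business days: 47 − 3 = 44.

44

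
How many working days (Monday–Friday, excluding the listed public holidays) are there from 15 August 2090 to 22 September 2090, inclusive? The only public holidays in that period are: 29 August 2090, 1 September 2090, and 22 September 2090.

26 working days

15 August 2090 is a Tuesday.
That's 39 days from start to end, counting both.
39 = 7 × 5 + 4, so there are 5 full weeks plus 4 extra days.
Each full week contributes 5 weekdays (Mon–Fri): 5 × 5 = 25.
The 4 extra days are Tue, Wed, Thu, Fri — 4 of them qualify.
Total: 25 + 4 = 29.
Holidays: 29 August 2090 (Tue); 1 September 2090 (Fri); 22 September 2090 (Fri).
All 3 holidays fall on weekdays, so subtract 3.
Business days: 29 − 3 = 26.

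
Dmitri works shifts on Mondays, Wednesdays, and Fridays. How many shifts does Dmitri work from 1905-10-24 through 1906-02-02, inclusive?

44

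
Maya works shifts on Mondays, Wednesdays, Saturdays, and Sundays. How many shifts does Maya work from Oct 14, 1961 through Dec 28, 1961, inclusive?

44

Oct 14, 1961 is a Saturday.
From Oct 14, 1961 to Dec 28, 1961 is 76 days inclusive.
76 = 7 × 10 + 6, so there are 10 full weeks plus 6 extra days.
Each full week contributes 4 days from the set (Mon, Wed, Sat, Sun): 10 × 4 = 40.
The 6 extra days are Saturday, Sunday, Monday, Tuesday, Wednesday, Thursday — 4 of them qualify.
Total: 40 + 4 = 44.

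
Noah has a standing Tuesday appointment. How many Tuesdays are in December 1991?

5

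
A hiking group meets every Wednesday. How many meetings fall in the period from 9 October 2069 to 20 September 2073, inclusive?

207

9 October 2069 is a Wednesday.
From 9 October 2069 to 20 September 2073 is 1443 days inclusive.
1443 = 7 × 206 + 1, so there are 206 full weeks plus 1 extra day.
Each full week contributes one Wednesday: 206 so far.
The 1 extra day is Wednesday — 1 of them qualifies.
Total: 206 + 1 = 207.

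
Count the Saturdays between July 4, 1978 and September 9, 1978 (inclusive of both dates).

July 4, 1978 is a Tuesday.
From July 4, 1978 to September 9, 1978 is 68 days inclusive.
68 = 7 × 9 + 5, so there are 9 full weeks plus 5 extra days.
Each full week contributes one Saturday: 9 so far.
The 5 extra days are Tuesday, Wednesday, Thursday, Friday, Saturday — 1 of them qualifies.
Total: 9 + 1 = 10.

10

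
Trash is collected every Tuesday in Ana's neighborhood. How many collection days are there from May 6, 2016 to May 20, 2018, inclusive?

May 6, 2016 is a Friday.
That's 745 days from start to end, counting both.
745 = 7 × 106 + 3, so there are 106 full weeks plus 3 extra days.
Each full week contributes one Tuesday: 106 so far.
The 3 extra days are Fri, Sat, Sun — none qualify.
Total: 106 + 0 = 106.

106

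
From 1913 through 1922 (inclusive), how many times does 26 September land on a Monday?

Day of week of September 26 in each year:
1913: Fri, 1914: Sat, 1915: Sun, 1916: Tue, 1917: Wed, 1918: Thu, 1919: Fri, 1920: Sun, 1921: Mon ✓, 1922: Tue
Mondays: 1921.

1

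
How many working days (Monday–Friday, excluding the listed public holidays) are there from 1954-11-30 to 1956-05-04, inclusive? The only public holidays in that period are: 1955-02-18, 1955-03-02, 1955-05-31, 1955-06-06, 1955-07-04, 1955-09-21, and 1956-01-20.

367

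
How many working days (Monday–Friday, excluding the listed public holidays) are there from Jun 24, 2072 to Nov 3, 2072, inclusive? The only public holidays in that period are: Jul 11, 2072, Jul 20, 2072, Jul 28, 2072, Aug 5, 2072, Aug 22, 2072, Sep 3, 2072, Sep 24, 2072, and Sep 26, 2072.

89

Jun 24, 2072 is a Friday.
From Jun 24, 2072 to Nov 3, 2072 is 133 days inclusive.
133 = 7 × 19, so the span is exactly 19 full weeks.
Each full week contributes 5 weekdays (Mon–Fri): 19 × 5 = 95.
Total: 95.
Holidays: Jul 11, 2072 (Mon); Jul 20, 2072 (Wed); Jul 28, 2072 (Thu); Aug 5, 2072 (Fri); Aug 22, 2072 (Mon); Sep 3, 2072 (Sat); Sep 24, 2072 (Sat); Sep 26, 2072 (Mon).
6 of the 8 holidays fall on weekdays; the rest are weekends and were already excluded.
Business days: 95 − 6 = 89.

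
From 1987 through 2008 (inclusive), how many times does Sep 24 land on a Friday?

3

Day of week of September 24 in each year:
1987: Thu, 1988: Sat, 1989: Sun, 1990: Mon, 1991: Tue, 1992: Thu, 1993: Fri ✓, 1994: Sat, 1995: Sun, 1996: Tue, 1997: Wed, 1998: Thu, 1999: Fri ✓, 2000: Sun, 2001: Mon, 2002: Tue, 2003: Wed, 2004: Fri ✓, 2005: Sat, 2006: Sun, 2007: Mon, 2008: Wed
Fridays: 1993, 1999, 2004.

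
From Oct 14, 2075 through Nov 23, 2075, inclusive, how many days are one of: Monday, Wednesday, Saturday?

18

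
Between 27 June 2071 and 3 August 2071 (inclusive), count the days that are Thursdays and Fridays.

10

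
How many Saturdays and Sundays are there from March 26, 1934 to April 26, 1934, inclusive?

8

March 26, 1934 is a Monday.
The range spans 32 days (inclusive of both endpoints).
32 = 7 × 4 + 4, so there are 4 full weeks plus 4 extra days.
Each full week contributes 2 weekend days (Sat, Sun): 4 × 2 = 8.
The 4 extra days are Monday, Tuesday, Wednesday, Thursday — none qualify.
Total: 8 + 0 = 8.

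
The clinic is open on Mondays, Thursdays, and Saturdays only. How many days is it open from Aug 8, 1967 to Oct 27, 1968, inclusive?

191

Aug 8, 1967 is a Tuesday.
From Aug 8, 1967 to Oct 27, 1968 is 447 days inclusive.
447 = 7 × 63 + 6, so there are 63 full weeks plus 6 extra days.
Each full week contributes 3 days from the set (Mon, Thu, Sat): 63 × 3 = 189.
The 6 extra days are Tuesday, Wednesday, Thursday, Friday, Saturday, Sunday — 2 of them qualify.
Total: 189 + 2 = 191.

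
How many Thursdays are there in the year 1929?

1929-01-01 is a Tuesday.
The range spans 365 days (inclusive of both endpoints).
365 = 7 × 52 + 1, so there are 52 full weeks plus 1 extra day.
Each full week contributes one Thursday: 52 so far.
The 1 extra day is Tuesday — none qualify.
Total: 52 + 0 = 52.

52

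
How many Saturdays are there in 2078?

2078-01-01 is a Saturday.
That's 365 days from start to end, counting both.
365 = 7 × 52 + 1, so there are 52 full weeks plus 1 extra day.
Each full week contributes one Saturday: 52 so far.
The 1 extra day is Sat — 1 of them qualifies.
Total: 52 + 1 = 53.

53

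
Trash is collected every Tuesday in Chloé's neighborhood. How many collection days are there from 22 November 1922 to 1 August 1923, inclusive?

22 November 1922 is a Wednesday.
From 22 November 1922 to 1 August 1923 is 253 days inclusive.
253 = 7 × 36 + 1, so there are 36 full weeks plus 1 extra day.
Each full week contributes one Tuesday: 36 so far.
The 1 extra day is Wed — none qualify.
Total: 36 + 0 = 36.

36 Tuesdays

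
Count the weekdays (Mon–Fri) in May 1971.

21 weekdays

May 1, 1971 is a Saturday.
That's 31 days from start to end, counting both.
31 = 7 × 4 + 3, so there are 4 full weeks plus 3 extra days.
Each full week contributes 5 weekdays (Mon–Fri): 4 × 5 = 20.
The 3 extra days are Saturday, Sunday, Monday — 1 of them qualifies.
Total: 20 + 1 = 21.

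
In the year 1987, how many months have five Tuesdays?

A month has five Tuesdays exactly when Tuesday falls within its first (length − 28) days.
Jan: 31 days, starts Thu → 5 of Thu, Fri, Sat
Feb: 28 days, starts Sun → 5 of (none)
Mar: 31 days, starts Sun → 5 of Sun, Mon, Tue ✓
Apr: 30 days, starts Wed → 5 of Wed, Thu
May: 31 days, starts Fri → 5 of Fri, Sat, Sun
Jun: 30 days, starts Mon → 5 of Mon, Tue ✓
Jul: 31 days, starts Wed → 5 of Wed, Thu, Fri
Aug: 31 days, starts Sat → 5 of Sat, Sun, Mon
Sep: 30 days, starts Tue → 5 of Tue, Wed ✓
Oct: 31 days, starts Thu → 5 of Thu, Fri, Sat
Nov: 30 days, starts Sun → 5 of Sun, Mon
Dec: 31 days, starts Tue → 5 of Tue, Wed, Thu ✓
Months with five Tuesdays: Mar, Jun, Sep, Dec.

4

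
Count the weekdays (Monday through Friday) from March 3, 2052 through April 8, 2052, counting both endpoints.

March 3, 2052 is a Sunday.
The range spans 37 days (inclusive of both endpoints).
37 = 7 × 5 + 2, so there are 5 full weeks plus 2 extra days.
Each full week contributes 5 weekdays (Mon–Fri): 5 × 5 = 25.
The 2 extra days are Sun, Mon — 1 of them qualifies.
Total: 25 + 1 = 26.

26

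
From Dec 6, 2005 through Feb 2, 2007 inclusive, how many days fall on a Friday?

61

Dec 6, 2005 is a Tuesday.
From Dec 6, 2005 to Feb 2, 2007 is 424 days inclusive.
424 = 7 × 60 + 4, so there are 60 full weeks plus 4 extra days.
Each full week contributes one Friday: 60 so far.
The 4 extra days are Tuesday, Wednesday, Thursday, Friday — 1 of them qualifies.
Total: 60 + 1 = 61.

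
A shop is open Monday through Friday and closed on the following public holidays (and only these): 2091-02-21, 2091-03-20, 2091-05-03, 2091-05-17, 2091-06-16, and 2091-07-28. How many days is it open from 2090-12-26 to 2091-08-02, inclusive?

154 business days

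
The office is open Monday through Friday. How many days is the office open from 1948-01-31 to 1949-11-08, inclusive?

1948-01-31 is a Saturday.
From 1948-01-31 to 1949-11-08 is 648 days inclusive.
648 = 7 × 92 + 4, so there are 92 full weeks plus 4 extra days.
Each full week contributes 5 weekdays (Mon–Fri): 92 × 5 = 460.
The 4 extra days are Sat, Sun, Mon, Tue — 2 of them qualify.
Total: 460 + 2 = 462.

462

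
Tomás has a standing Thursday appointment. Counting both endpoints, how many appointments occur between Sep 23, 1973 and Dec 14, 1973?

Sep 23, 1973 is a Sunday.
From Sep 23, 1973 to Dec 14, 1973 is 83 days inclusive.
83 = 7 × 11 + 6, so there are 11 full weeks plus 6 extra days.
Each full week contributes one Thursday: 11 so far.
The 6 extra days are Sunday, Monday, Tuesday, Wednesday, Thursday, Friday — 1 of them qualifies.
Total: 11 + 1 = 12.

12 Thursdays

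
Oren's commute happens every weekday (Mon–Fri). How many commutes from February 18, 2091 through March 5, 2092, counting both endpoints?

273

February 18, 2091 is a Sunday.
The range spans 382 days (inclusive of both endpoints).
382 = 7 × 54 + 4, so there are 54 full weeks plus 4 extra days.
Each full week contributes 5 weekdays (Mon–Fri): 54 × 5 = 270.
The 4 extra days are Sun, Mon, Tue, Wed — 3 of them qualify.
Total: 270 + 3 = 273.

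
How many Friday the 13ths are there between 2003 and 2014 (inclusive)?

20

Friday-the-13ths by year:
2003: Jun
2004: Feb, Aug
2005: May
2006: Jan, Oct
2007: Apr, Jul
2008: Jun
2009: Feb, Mar, Nov
2010: Aug
2011: May
2012: Jan, Apr, Jul
2013: Sep, Dec
2014: Jun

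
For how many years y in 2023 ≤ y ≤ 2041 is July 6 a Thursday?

3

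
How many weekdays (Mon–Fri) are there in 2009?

January 1, 2009 is a Thursday.
From January 1, 2009 to December 31, 2009 is 365 days inclusive.
365 = 7 × 52 + 1, so there are 52 full weeks plus 1 extra day.
Each full week contributes 5 weekdays (Mon–Fri): 52 × 5 = 260.
The 1 extra day is Thursday — 1 of them qualifies.
Total: 260 + 1 = 261.

261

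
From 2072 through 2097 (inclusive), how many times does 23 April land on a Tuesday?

4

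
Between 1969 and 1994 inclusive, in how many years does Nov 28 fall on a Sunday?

4

Day of week of November 28 in each year:
1969: Fri, 1970: Sat, 1971: Sun ✓, 1972: Tue, 1973: Wed, 1974: Thu, 1975: Fri, 1976: Sun ✓, 1977: Mon, 1978: Tue, 1979: Wed, 1980: Fri, 1981: Sat, 1982: Sun ✓, 1983: Mon, 1984: Wed, 1985: Thu, 1986: Fri, 1987: Sat, 1988: Mon, 1989: Tue, 1990: Wed, 1991: Thu, 1992: Sat, 1993: Sun ✓, 1994: Mon
Sundays: 1971, 1976, 1982, 1993.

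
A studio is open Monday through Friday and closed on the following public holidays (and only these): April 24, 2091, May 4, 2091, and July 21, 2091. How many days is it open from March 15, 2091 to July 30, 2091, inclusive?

96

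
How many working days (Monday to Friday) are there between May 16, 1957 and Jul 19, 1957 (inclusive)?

47 weekdays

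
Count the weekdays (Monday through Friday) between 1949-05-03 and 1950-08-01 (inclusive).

1949-05-03 is a Tuesday.
That's 456 days from start to end, counting both.
456 = 7 × 65 + 1, so there are 65 full weeks plus 1 extra day.
Each full week contributes 5 weekdays (Mon–Fri): 65 × 5 = 325.
The 1 extra day is Tue — 1 of them qualifies.
Total: 325 + 1 = 326.

326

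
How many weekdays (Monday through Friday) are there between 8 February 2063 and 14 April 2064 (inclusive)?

308 weekdays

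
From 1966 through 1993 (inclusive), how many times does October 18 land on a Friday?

4

Day of week of October 18 in each year:
1966: Tue, 1967: Wed, 1968: Fri ✓, 1969: Sat, 1970: Sun, 1971: Mon, 1972: Wed, 1973: Thu, 1974: Fri ✓, 1975: Sat, 1976: Mon, 1977: Tue, 1978: Wed, 1979: Thu, 1980: Sat, 1981: Sun, 1982: Mon, 1983: Tue, 1984: Thu, 1985: Fri ✓, 1986: Sat, 1987: Sun, 1988: Tue, 1989: Wed, 1990: Thu, 1991: Fri ✓, 1992: Sun, 1993: Mon
Fridays: 1968, 1974, 1985, 1991.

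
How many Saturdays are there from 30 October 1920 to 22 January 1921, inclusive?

13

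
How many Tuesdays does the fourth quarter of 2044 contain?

13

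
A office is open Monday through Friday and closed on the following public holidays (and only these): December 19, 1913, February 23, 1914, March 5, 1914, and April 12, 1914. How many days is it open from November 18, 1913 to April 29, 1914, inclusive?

114 business days

November 18, 1913 is a Tuesday.
That's 163 days from start to end, counting both.
163 = 7 × 23 + 2, so there are 23 full weeks plus 2 extra days.
Each full week contributes 5 weekdays (Mon–Fri): 23 × 5 = 115.
The 2 extra days are Tue, Wed — 2 of them qualify.
Total: 115 + 2 = 117.
Holidays: December 19, 1913 (Fri); February 23, 1914 (Mon); March 5, 1914 (Thu); April 12, 1914 (Sun).
3 of the 4 holidays fall on weekdays; the rest are weekends and were already excluded.
Business days: 117 − 3 = 114.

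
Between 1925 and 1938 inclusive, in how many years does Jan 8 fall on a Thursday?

Day of week of January 8 in each year:
1925: Thu ✓, 1926: Fri, 1927: Sat, 1928: Sun, 1929: Tue, 1930: Wed, 1931: Thu ✓, 1932: Fri, 1933: Sun, 1934: Mon, 1935: Tue, 1936: Wed, 1937: Fri, 1938: Sat
Thursdays: 1925, 1931.

2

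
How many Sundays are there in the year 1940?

1 January 1940 is a Monday.
From 1 January 1940 to 31 December 1940 is 366 days inclusive.
366 = 7 × 52 + 2, so there are 52 full weeks plus 2 extra days.
Each full week contributes one Sunday: 52 so far.
The 2 extra days are Mon, Tue — none qualify.
Total: 52 + 0 = 52.

52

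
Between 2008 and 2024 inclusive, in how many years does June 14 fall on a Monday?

2

Day of week of June 14 in each year:
2008: Sat, 2009: Sun, 2010: Mon ✓, 2011: Tue, 2012: Thu, 2013: Fri, 2014: Sat, 2015: Sun, 2016: Tue, 2017: Wed, 2018: Thu, 2019: Fri, 2020: Sun, 2021: Mon ✓, 2022: Tue, 2023: Wed, 2024: Fri
Mondays: 2010, 2021.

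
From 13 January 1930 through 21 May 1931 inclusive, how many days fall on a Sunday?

13 January 1930 is a Monday.
The range spans 494 days (inclusive of both endpoints).
494 = 7 × 70 + 4, so there are 70 full weeks plus 4 extra days.
Each full week contributes one Sunday: 70 so far.
The 4 extra days are Monday, Tuesday, Wednesday, Thursday — none qualify.
Total: 70 + 0 = 70.

70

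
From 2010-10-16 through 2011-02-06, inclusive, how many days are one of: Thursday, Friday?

2010-10-16 is a Saturday.
From 2010-10-16 to 2011-02-06 is 114 days inclusive.
114 = 7 × 16 + 2, so there are 16 full weeks plus 2 extra days.
Each full week contributes 2 days from the set (Thu, Fri): 16 × 2 = 32.
The 2 extra days are Sat, Sun — none qualify.
Total: 32 + 0 = 32.

32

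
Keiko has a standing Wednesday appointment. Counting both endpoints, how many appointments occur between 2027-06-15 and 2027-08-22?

10

2027-06-15 is a Tuesday.
That's 69 days from start to end, counting both.
69 = 7 × 9 + 6, so there are 9 full weeks plus 6 extra days.
Each full week contributes one Wednesday: 9 so far.
The 6 extra days are Tuesday, Wednesday, Thursday, Friday, Saturday, Sunday — 1 of them qualifies.
Total: 9 + 1 = 10.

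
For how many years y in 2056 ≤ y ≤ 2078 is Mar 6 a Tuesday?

4

Day of week of March 6 in each year:
2056: Mon, 2057: Tue ✓, 2058: Wed, 2059: Thu, 2060: Sat, 2061: Sun, 2062: Mon, 2063: Tue ✓, 2064: Thu, 2065: Fri, 2066: Sat, 2067: Sun, 2068: Tue ✓, 2069: Wed, 2070: Thu, 2071: Fri, 2072: Sun, 2073: Mon, 2074: Tue ✓, 2075: Wed, 2076: Fri, 2077: Sat, 2078: Sun
Tuesdays: 2057, 2063, 2068, 2074.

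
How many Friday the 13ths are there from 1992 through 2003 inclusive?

19

Friday-the-13ths by year:
1992: Mar, Nov
1993: Aug
1994: May
1995: Jan, Oct
1996: Sep, Dec
1997: Jun
1998: Feb, Mar, Nov
1999: Aug
2000: Oct
2001: Apr, Jul
2002: Sep, Dec
2003: Jun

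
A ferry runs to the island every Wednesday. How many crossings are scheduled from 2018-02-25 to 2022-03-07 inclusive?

210

2018-02-25 is a Sunday.
From 2018-02-25 to 2022-03-07 is 1472 days inclusive.
1472 = 7 × 210 + 2, so there are 210 full weeks plus 2 extra days.
Each full week contributes one Wednesday: 210 so far.
The 2 extra days are Sun, Mon — none qualify.
Total: 210 + 0 = 210.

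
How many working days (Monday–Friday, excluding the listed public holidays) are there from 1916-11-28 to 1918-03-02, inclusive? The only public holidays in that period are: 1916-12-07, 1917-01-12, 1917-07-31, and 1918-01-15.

1916-11-28 is a Tuesday.
The range spans 460 days (inclusive of both endpoints).
460 = 7 × 65 + 5, so there are 65 full weeks plus 5 extra days.
Each full week contributes 5 weekdays (Mon–Fri): 65 × 5 = 325.
The 5 extra days are Tuesday, Wednesday, Thursday, Friday, Saturday — 4 of them qualify.
Total: 325 + 4 = 329.
Holidays: 1916-12-07 (Thu); 1917-01-12 (Fri); 1917-07-31 (Tue); 1918-01-15 (Tue).
All 4 holidays fall on weekdays, so subtract 4.
Business days: 329 − 4 = 325.

325 working days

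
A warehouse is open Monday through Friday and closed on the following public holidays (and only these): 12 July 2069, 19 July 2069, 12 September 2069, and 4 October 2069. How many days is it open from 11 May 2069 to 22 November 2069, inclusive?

11 May 2069 is a Saturday.
That's 196 days from start to end, counting both.
196 = 7 × 28, so the span is exactly 28 full weeks.
Each full week contributes 5 weekdays (Mon–Fri): 28 × 5 = 140.
Total: 140.
Holidays: 12 July 2069 (Fri); 19 July 2069 (Fri); 12 September 2069 (Thu); 4 October 2069 (Fri).
All 4 holidays fall on weekdays, so subtract 4.
Business days: 140 − 4 = 136.

136 working days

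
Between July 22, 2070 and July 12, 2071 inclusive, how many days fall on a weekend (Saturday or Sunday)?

102

July 22, 2070 is a Tuesday.
The range spans 356 days (inclusive of both endpoints).
356 = 7 × 50 + 6, so there are 50 full weeks plus 6 extra days.
Each full week contributes 2 weekend days (Sat, Sun): 50 × 2 = 100.
The 6 extra days are Tuesday, Wednesday, Thursday, Friday, Saturday, Sunday — 2 of them qualify.
Total: 100 + 2 = 102.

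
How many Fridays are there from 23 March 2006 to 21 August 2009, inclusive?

23 March 2006 is a Thursday.
From 23 March 2006 to 21 August 2009 is 1248 days inclusive.
1248 = 7 × 178 + 2, so there are 178 full weeks plus 2 extra days.
Each full week contributes one Friday: 178 so far.
The 2 extra days are Thursday, Friday — 1 of them qualifies.
Total: 178 + 1 = 179.

179 Fridays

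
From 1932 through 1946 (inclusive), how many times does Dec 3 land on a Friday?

Day of week of December 3 in each year:
1932: Sat, 1933: Sun, 1934: Mon, 1935: Tue, 1936: Thu, 1937: Fri ✓, 1938: Sat, 1939: Sun, 1940: Tue, 1941: Wed, 1942: Thu, 1943: Fri ✓, 1944: Sun, 1945: Mon, 1946: Tue
Fridays: 1937, 1943.

2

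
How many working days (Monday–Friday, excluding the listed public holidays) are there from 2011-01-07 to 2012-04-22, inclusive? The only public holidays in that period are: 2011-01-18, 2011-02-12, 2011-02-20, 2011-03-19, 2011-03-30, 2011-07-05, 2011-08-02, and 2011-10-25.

331

2011-01-07 is a Friday.
The range spans 472 days (inclusive of both endpoints).
472 = 7 × 67 + 3, so there are 67 full weeks plus 3 extra days.
Each full week contributes 5 weekdays (Mon–Fri): 67 × 5 = 335.
The 3 extra days are Friday, Saturday, Sunday — 1 of them qualifies.
Total: 335 + 1 = 336.
Holidays: 2011-01-18 (Tue); 2011-02-12 (Sat); 2011-02-20 (Sun); 2011-03-19 (Sat); 2011-03-30 (Wed); 2011-07-05 (Tue); 2011-08-02 (Tue); 2011-10-25 (Tue).
5 of the 8 holidays fall on weekdays; the rest are weekends and were already excluded.
Business days: 336 − 5 = 331.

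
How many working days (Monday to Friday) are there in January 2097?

23

2097-01-01 is a Tuesday.
That's 31 days from start to end, counting both.
31 = 7 × 4 + 3, so there are 4 full weeks plus 3 extra days.
Each full week contributes 5 weekdays (Mon–Fri): 4 × 5 = 20.
The 3 extra days are Tue, Wed, Thu — 3 of them qualify.
Total: 20 + 3 = 23.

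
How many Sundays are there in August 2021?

2021-08-01 is a Sunday.
The range spans 31 days (inclusive of both endpoints).
31 = 7 × 4 + 3, so there are 4 full weeks plus 3 extra days.
Each full week contributes one Sunday: 4 so far.
The 3 extra days are Sunday, Monday, Tuesday — 1 of them qualifies.
Total: 4 + 1 = 5.

5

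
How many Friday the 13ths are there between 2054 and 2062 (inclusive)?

15

Friday-the-13ths by year:
2054: Feb, Mar, Nov
2055: Aug
2056: Oct
2057: Apr, Jul
2058: Sep, Dec
2059: Jun
2060: Feb, Aug
2061: May
2062: Jan, Oct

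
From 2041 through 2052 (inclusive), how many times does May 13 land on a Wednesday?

Day of week of May 13 in each year:
2041: Mon, 2042: Tue, 2043: Wed ✓, 2044: Fri, 2045: Sat, 2046: Sun, 2047: Mon, 2048: Wed ✓, 2049: Thu, 2050: Fri, 2051: Sat, 2052: Mon
Wednesdays: 2043, 2048.

2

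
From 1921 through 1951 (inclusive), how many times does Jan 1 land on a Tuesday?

Day of week of January 1 in each year:
1921: Sat, 1922: Sun, 1923: Mon, 1924: Tue ✓, 1925: Thu, 1926: Fri, 1927: Sat, 1928: Sun, 1929: Tue ✓, 1930: Wed, 1931: Thu, 1932: Fri, 1933: Sun, 1934: Mon, 1935: Tue ✓, 1936: Wed, 1937: Fri, 1938: Sat, 1939: Sun, 1940: Mon, 1941: Wed, 1942: Thu, 1943: Fri, 1944: Sat, 1945: Mon, 1946: Tue ✓, 1947: Wed, 1948: Thu, 1949: Sat, 1950: Sun, 1951: Mon
Tuesdays: 1924, 1929, 1935, 1946.

4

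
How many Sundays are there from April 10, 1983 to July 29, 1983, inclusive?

16 Sundays

April 10, 1983 is a Sunday.
From April 10, 1983 to July 29, 1983 is 111 days inclusive.
111 = 7 × 15 + 6, so there are 15 full weeks plus 6 extra days.
Each full week contributes one Sunday: 15 so far.
The 6 extra days are Sunday, Monday, Tuesday, Wednesday, Thursday, Friday — 1 of them qualifies.
Total: 15 + 1 = 16.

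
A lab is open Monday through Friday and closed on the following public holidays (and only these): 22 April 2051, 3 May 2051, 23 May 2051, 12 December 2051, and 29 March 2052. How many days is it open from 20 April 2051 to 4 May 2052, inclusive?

20 April 2051 is a Thursday.
From 20 April 2051 to 4 May 2052 is 381 days inclusive.
381 = 7 × 54 + 3, so there are 54 full weeks plus 3 extra days.
Each full week contributes 5 weekdays (Mon–Fri): 54 × 5 = 270.
The 3 extra days are Thu, Fri, Sat — 2 of them qualify.
Total: 270 + 2 = 272.
Holidays: 22 April 2051 (Sat); 3 May 2051 (Wed); 23 May 2051 (Tue); 12 December 2051 (Tue); 29 March 2052 (Fri).
4 of the 5 holidays fall on weekdays; the rest are weekends and were already excluded.
Business days: 272 − 4 = 268.

268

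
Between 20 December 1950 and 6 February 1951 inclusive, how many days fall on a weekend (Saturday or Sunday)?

14

20 December 1950 is a Wednesday.
The range spans 49 days (inclusive of both endpoints).
49 = 7 × 7, so the span is exactly 7 full weeks.
Each full week contributes 2 weekend days (Sat, Sun): 7 × 2 = 14.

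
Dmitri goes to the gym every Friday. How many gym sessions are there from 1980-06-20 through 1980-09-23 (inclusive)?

1980-06-20 is a Friday.
From 1980-06-20 to 1980-09-23 is 96 days inclusive.
96 = 7 × 13 + 5, so there are 13 full weeks plus 5 extra days.
Each full week contributes one Friday: 13 so far.
The 5 extra days are Friday, Saturday, Sunday, Monday, Tuesday — 1 of them qualifies.
Total: 13 + 1 = 14.

14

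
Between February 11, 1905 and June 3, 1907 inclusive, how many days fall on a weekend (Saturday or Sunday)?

242

February 11, 1905 is a Saturday.
The range spans 843 days (inclusive of both endpoints).
843 = 7 × 120 + 3, so there are 120 full weeks plus 3 extra days.
Each full week contributes 2 weekend days (Sat, Sun): 120 × 2 = 240.
The 3 extra days are Saturday, Sunday, Monday — 2 of them qualify.
Total: 240 + 2 = 242.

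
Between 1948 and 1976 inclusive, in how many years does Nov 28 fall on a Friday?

4

Day of week of November 28 in each year:
1948: Sun, 1949: Mon, 1950: Tue, 1951: Wed, 1952: Fri ✓, 1953: Sat, 1954: Sun, 1955: Mon, 1956: Wed, 1957: Thu, 1958: Fri ✓, 1959: Sat, 1960: Mon, 1961: Tue, 1962: Wed, 1963: Thu, 1964: Sat, 1965: Sun, 1966: Mon, 1967: Tue, 1968: Thu, 1969: Fri ✓, 1970: Sat, 1971: Sun, 1972: Tue, 1973: Wed, 1974: Thu, 1975: Fri ✓, 1976: Sun
Fridays: 1952, 1958, 1969, 1975.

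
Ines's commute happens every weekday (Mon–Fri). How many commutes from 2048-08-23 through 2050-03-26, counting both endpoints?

2048-08-23 is a Sunday.
The range spans 581 days (inclusive of both endpoints).
581 = 7 × 83, so the span is exactly 83 full weeks.
Each full week contributes 5 weekdays (Mon–Fri): 83 × 5 = 415.
Total: 415.

415 weekdays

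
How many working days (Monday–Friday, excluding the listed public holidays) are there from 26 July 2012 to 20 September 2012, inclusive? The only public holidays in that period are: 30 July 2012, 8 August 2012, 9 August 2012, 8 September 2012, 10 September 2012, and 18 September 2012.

26 July 2012 is a Thursday.
From 26 July 2012 to 20 September 2012 is 57 days inclusive.
57 = 7 × 8 + 1, so there are 8 full weeks plus 1 extra day.
Each full week contributes 5 weekdays (Mon–Fri): 8 × 5 = 40.
The 1 extra day is Thu — 1 of them qualifies.
Total: 40 + 1 = 41.
Holidays: 30 July 2012 (Mon); 8 August 2012 (Wed); 9 August 2012 (Thu); 8 September 2012 (Sat); 10 September 2012 (Mon); 18 September 2012 (Tue).
5 of the 6 holidays fall on weekdays; the rest are weekends and were already excluded.
Business days: 41 − 5 = 36.

36 working days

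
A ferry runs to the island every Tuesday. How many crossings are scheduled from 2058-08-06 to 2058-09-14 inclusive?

2058-08-06 is a Tuesday.
That's 40 days from start to end, counting both.
40 = 7 × 5 + 5, so there are 5 full weeks plus 5 extra days.
Each full week contributes one Tuesday: 5 so far.
The 5 extra days are Tuesday, Wednesday, Thursday, Friday, Saturday — 1 of them qualifies.
Total: 5 + 1 = 6.

6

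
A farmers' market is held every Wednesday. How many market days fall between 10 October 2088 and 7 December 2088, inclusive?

10 October 2088 is a Sunday.
The range spans 59 days (inclusive of both endpoints).
59 = 7 × 8 + 3, so there are 8 full weeks plus 3 extra days.
Each full week contributes one Wednesday: 8 so far.
The 3 extra days are Sunday, Monday, Tuesday — none qualify.
Total: 8 + 0 = 8.

8 Wednesdays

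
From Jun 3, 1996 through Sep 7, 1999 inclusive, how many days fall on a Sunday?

170

Jun 3, 1996 is a Monday.
From Jun 3, 1996 to Sep 7, 1999 is 1192 days inclusive.
1192 = 7 × 170 + 2, so there are 170 full weeks plus 2 extra days.
Each full week contributes one Sunday: 170 so far.
The 2 extra days are Monday, Tuesday — none qualify.
Total: 170 + 0 = 170.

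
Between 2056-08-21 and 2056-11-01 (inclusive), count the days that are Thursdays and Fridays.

20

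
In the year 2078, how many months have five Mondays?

4

A month has five Mondays exactly when Monday falls within its first (length − 28) days.
Jan: 31 days, starts Sat → 5 of Sat, Sun, Mon ✓
Feb: 28 days, starts Tue → 5 of (none)
Mar: 31 days, starts Tue → 5 of Tue, Wed, Thu
Apr: 30 days, starts Fri → 5 of Fri, Sat
May: 31 days, starts Sun → 5 of Sun, Mon, Tue ✓
Jun: 30 days, starts Wed → 5 of Wed, Thu
Jul: 31 days, starts Fri → 5 of Fri, Sat, Sun
Aug: 31 days, starts Mon → 5 of Mon, Tue, Wed ✓
Sep: 30 days, starts Thu → 5 of Thu, Fri
Oct: 31 days, starts Sat → 5 of Sat, Sun, Mon ✓
Nov: 30 days, starts Tue → 5 of Tue, Wed
Dec: 31 days, starts Thu → 5 of Thu, Fri, Sat
Months with five Mondays: Jan, May, Aug, Oct.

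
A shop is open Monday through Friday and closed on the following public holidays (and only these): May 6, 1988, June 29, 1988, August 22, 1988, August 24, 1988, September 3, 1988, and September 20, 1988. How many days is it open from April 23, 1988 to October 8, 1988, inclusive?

115 business days

April 23, 1988 is a Saturday.
The range spans 169 days (inclusive of both endpoints).
169 = 7 × 24 + 1, so there are 24 full weeks plus 1 extra day.
Each full week contributes 5 weekdays (Mon–Fri): 24 × 5 = 120.
The 1 extra day is Sat — none qualify.
Total: 120 + 0 = 120.
Holidays: May 6, 1988 (Fri); June 29, 1988 (Wed); August 22, 1988 (Mon); August 24, 1988 (Wed); September 3, 1988 (Sat); September 20, 1988 (Tue).
5 of the 6 holidays fall on weekdays; the rest are weekends and were already excluded.
Business days: 120 − 5 = 115.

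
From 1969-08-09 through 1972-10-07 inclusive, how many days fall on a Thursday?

1969-08-09 is a Saturday.
That's 1156 days from start to end, counting both.
1156 = 7 × 165 + 1, so there are 165 full weeks plus 1 extra day.
Each full week contributes one Thursday: 165 so far.
The 1 extra day is Sat — none qualify.
Total: 165 + 0 = 165.

165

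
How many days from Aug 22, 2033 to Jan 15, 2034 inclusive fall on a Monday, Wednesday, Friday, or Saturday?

Aug 22, 2033 is a Monday.
The range spans 147 days (inclusive of both endpoints).
147 = 7 × 21, so the span is exactly 21 full weeks.
Each full week contributes 4 days from the set (Mon, Wed, Fri, Sat): 21 × 4 = 84.
Total: 84.

84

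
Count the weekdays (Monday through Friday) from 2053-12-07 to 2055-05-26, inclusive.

2053-12-07 is a Sunday.
That's 536 days from start to end, counting both.
536 = 7 × 76 + 4, so there are 76 full weeks plus 4 extra days.
Each full week contributes 5 weekdays (Mon–Fri): 76 × 5 = 380.
The 4 extra days are Sunday, Monday, Tuesday, Wednesday — 3 of them qualify.
Total: 380 + 3 = 383.

383 weekdays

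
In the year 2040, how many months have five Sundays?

5

A month has five Sundays exactly when Sunday falls within its first (length − 28) days.
Jan: 31 days, starts Sun → 5 of Sun, Mon, Tue ✓
Feb: 29 days, starts Wed → 5 of Wed
Mar: 31 days, starts Thu → 5 of Thu, Fri, Sat
Apr: 30 days, starts Sun → 5 of Sun, Mon ✓
May: 31 days, starts Tue → 5 of Tue, Wed, Thu
Jun: 30 days, starts Fri → 5 of Fri, Sat
Jul: 31 days, starts Sun → 5 of Sun, Mon, Tue ✓
Aug: 31 days, starts Wed → 5 of Wed, Thu, Fri
Sep: 30 days, starts Sat → 5 of Sat, Sun ✓
Oct: 31 days, starts Mon → 5 of Mon, Tue, Wed
Nov: 30 days, starts Thu → 5 of Thu, Fri
Dec: 31 days, starts Sat → 5 of Sat, Sun, Mon ✓
Months with five Sundays: Jan, Apr, Jul, Sep, Dec.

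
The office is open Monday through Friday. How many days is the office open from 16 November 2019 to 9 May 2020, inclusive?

16 November 2019 is a Saturday.
The range spans 176 days (inclusive of both endpoints).
176 = 7 × 25 + 1, so there are 25 full weeks plus 1 extra day.
Each full week contributes 5 weekdays (Mon–Fri): 25 × 5 = 125.
The 1 extra day is Saturday — none qualify.
Total: 125 + 0 = 125.

125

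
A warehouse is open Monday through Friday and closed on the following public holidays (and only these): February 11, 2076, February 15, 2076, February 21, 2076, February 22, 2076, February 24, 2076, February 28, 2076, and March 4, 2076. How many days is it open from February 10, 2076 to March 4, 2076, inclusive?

February 10, 2076 is a Monday.
The range spans 24 days (inclusive of both endpoints).
24 = 7 × 3 + 3, so there are 3 full weeks plus 3 extra days.
Each full week contributes 5 weekdays (Mon–Fri): 3 × 5 = 15.
The 3 extra days are Monday, Tuesday, Wednesday — 3 of them qualify.
Total: 15 + 3 = 18.
Holidays: February 11, 2076 (Tue); February 15, 2076 (Sat); February 21, 2076 (Fri); February 22, 2076 (Sat); February 24, 2076 (Mon); February 28, 2076 (Fri); March 4, 2076 (Wed).
5 of the 7 holidays fall on weekdays; the rest are weekends and were already excluded.
Business days: 18 − 5 = 13.

13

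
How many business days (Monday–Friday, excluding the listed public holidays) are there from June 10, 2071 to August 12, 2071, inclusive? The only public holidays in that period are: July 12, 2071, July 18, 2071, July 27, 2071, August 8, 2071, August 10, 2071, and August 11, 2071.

June 10, 2071 is a Wednesday.
That's 64 days from start to end, counting both.
64 = 7 × 9 + 1, so there are 9 full weeks plus 1 extra day.
Each full week contributes 5 weekdays (Mon–Fri): 9 × 5 = 45.
The 1 extra day is Wednesday — 1 of them qualifies.
Total: 45 + 1 = 46.
Holidays: July 12, 2071 (Sun); July 18, 2071 (Sat); July 27, 2071 (Mon); August 8, 2071 (Sat); August 10, 2071 (Mon); August 11, 2071 (Tue).
3 of the 6 holidays fall on weekdays; the rest are weekends and were already excluded.
Business days: 46 − 3 = 43.

43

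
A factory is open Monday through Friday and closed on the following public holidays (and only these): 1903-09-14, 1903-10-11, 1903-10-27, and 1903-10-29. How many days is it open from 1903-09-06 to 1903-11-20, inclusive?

52 business days

1903-09-06 is a Sunday.
That's 76 days from start to end, counting both.
76 = 7 × 10 + 6, so there are 10 full weeks plus 6 extra days.
Each full week contributes 5 weekdays (Mon–Fri): 10 × 5 = 50.
The 6 extra days are Sunday, Monday, Tuesday, Wednesday, Thursday, Friday — 5 of them qualify.
Total: 50 + 5 = 55.
Holidays: 1903-09-14 (Mon); 1903-10-11 (Sun); 1903-10-27 (Tue); 1903-10-29 (Thu).
3 of the 4 holidays fall on weekdays; the rest are weekends and were already excluded.
Business days: 55 − 3 = 52.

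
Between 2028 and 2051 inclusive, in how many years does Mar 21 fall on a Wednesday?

4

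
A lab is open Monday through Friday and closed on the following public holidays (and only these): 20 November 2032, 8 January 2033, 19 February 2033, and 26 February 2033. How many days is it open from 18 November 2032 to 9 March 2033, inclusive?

18 November 2032 is a Thursday.
The range spans 112 days (inclusive of both endpoints).
112 = 7 × 16, so the span is exactly 16 full weeks.
Each full week contributes 5 weekdays (Mon–Fri): 16 × 5 = 80.
Total: 80.
Holidays: 20 November 2032 (Sat); 8 January 2033 (Sat); 19 February 2033 (Sat); 26 February 2033 (Sat).
None of the 4 holidays fall on a weekday, so nothing to subtract.
Business days: 80 − 0 = 80.

80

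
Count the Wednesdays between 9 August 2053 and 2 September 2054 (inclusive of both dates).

56 Wednesdays

9 August 2053 is a Saturday.
That's 390 days from start to end, counting both.
390 = 7 × 55 + 5, so there are 55 full weeks plus 5 extra days.
Each full week contributes one Wednesday: 55 so far.
The 5 extra days are Sat, Sun, Mon, Tue, Wed — 1 of them qualifies.
Total: 55 + 1 = 56.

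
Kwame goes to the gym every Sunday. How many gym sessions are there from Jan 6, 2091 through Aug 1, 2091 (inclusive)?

30 Sundays

Jan 6, 2091 is a Saturday.
From Jan 6, 2091 to Aug 1, 2091 is 208 days inclusive.
208 = 7 × 29 + 5, so there are 29 full weeks plus 5 extra days.
Each full week contributes one Sunday: 29 so far.
The 5 extra days are Sat, Sun, Mon, Tue, Wed — 1 of them qualifies.
Total: 29 + 1 = 30.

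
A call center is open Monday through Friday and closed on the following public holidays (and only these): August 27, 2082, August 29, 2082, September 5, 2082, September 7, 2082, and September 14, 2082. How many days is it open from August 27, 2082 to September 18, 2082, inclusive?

August 27, 2082 is a Thursday.
The range spans 23 days (inclusive of both endpoints).
23 = 7 × 3 + 2, so there are 3 full weeks plus 2 extra days.
Each full week contributes 5 weekdays (Mon–Fri): 3 × 5 = 15.
The 2 extra days are Thursday, Friday — 2 of them qualify.
Total: 15 + 2 = 17.
Holidays: August 27, 2082 (Thu); August 29, 2082 (Sat); September 5, 2082 (Sat); September 7, 2082 (Mon); September 14, 2082 (Mon).
3 of the 5 holidays fall on weekdays; the rest are weekends and were already excluded.
Business days: 17 − 3 = 14.

14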